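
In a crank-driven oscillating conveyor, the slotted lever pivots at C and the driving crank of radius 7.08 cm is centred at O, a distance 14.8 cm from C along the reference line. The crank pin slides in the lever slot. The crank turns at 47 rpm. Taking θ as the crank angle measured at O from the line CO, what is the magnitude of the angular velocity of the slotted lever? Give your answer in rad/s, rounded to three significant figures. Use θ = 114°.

0.201

ω = 4.922 rad/s (from 47 rpm).
Crank pin A relative to C: A = (d + r cosθ, r sinθ); lever angle φ = atan2(r sinθ, d + r cosθ).
Differentiating tanφ: φ̇ = rω(d cosθ + r)/(d² + r² + 2dr cosθ).
d² + r² + 2dr cosθ = |CA|² = 0.0183927 m²;  d cosθ + r = +0.010603 m.
|ω_lever| = |0.0708·4.922·+0.010603| / 0.0183927 = 0.20088 rad/s.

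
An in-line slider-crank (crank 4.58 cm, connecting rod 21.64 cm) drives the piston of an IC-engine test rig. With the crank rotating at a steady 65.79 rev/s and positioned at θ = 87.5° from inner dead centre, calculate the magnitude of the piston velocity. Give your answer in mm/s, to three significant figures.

ω = 2π·65.8 = 413.4 rad/s
For an in-line slider-crank, x = r cosθ + √(L² − r² sin²θ), so v = −rω sinθ·[1 + r cosθ/√(L² − r² sin²θ)].
With r = 0.0458 m, L = 0.2164 m, θ = 87.5°: √(L² − r² sin²θ) = 0.21151 m.
v = −0.0458·413.4·0.99905·[1 + 0.0458·0.04362/0.21151] = -19.093 m/s.
|v| = 19.093 m/s = 19093 mm/s.

19100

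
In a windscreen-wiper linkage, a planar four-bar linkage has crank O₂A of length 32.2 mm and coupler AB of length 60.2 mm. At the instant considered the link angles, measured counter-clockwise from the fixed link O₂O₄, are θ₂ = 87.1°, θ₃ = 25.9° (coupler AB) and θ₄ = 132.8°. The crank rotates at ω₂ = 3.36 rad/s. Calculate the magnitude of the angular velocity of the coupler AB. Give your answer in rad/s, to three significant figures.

1.34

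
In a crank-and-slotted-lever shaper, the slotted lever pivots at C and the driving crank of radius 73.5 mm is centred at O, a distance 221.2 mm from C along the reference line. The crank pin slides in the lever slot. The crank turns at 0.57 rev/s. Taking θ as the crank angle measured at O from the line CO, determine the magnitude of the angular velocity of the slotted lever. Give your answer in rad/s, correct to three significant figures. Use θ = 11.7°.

0.886

ω = 3.581 rad/s (from 0.57 rev/s).
Crank pin A relative to C: A = (d + r cosθ, r sinθ); lever angle φ = atan2(r sinθ, d + r cosθ).
Differentiating tanφ: φ̇ = rω(d cosθ + r)/(d² + r² + 2dr cosθ).
d² + r² + 2dr cosθ = |CA|² = 0.0861725 m²;  d cosθ + r = +0.2901 m.
|ω_lever| = |0.0735·3.581·+0.2901| / 0.0861725 = 0.88619 rad/s.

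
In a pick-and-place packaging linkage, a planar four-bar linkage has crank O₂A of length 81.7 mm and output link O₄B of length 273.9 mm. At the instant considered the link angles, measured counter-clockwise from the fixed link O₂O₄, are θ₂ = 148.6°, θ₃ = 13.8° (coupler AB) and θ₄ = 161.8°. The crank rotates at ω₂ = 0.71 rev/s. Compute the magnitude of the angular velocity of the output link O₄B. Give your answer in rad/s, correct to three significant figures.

1.78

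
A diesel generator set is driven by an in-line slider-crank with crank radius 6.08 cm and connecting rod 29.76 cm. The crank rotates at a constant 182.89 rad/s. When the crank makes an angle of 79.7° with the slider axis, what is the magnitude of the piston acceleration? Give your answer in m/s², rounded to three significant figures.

ω = 182.9 rad/s
x(θ) = r cosθ + √(L² − r² sin²θ); with ω constant, a = ω²·d²x/dθ².
d²x/dθ² = −r cosθ − r²(cos2θ)/√u − r⁴ sin²2θ/(4u^{3/2}),  u = L² − r² sin²θ = 0.0849873 m².
Substituting r = 0.0608 m, L = 0.2976 m, θ = 79.7°: d²x/dθ² = +0.00098129 m.
a = ω²·d²x/dθ² = (182.9)²·(+0.00098129) = +32.823 m/s²;  |a| = 32.823 m/s².

32.8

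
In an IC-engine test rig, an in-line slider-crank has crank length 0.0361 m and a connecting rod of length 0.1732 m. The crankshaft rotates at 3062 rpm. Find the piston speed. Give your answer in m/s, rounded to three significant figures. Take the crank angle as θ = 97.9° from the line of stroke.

ω = 2π·3062/60 = 320.7 rad/s
For an in-line slider-crank, x = r cosθ + √(L² − r² sin²θ), so v = −rω sinθ·[1 + r cosθ/√(L² − r² sin²θ)].
With r = 0.0361 m, L = 0.1732 m, θ = 97.9°: √(L² − r² sin²θ) = 0.16947 m.
v = −0.0361·320.7·0.99051·[1 + 0.0361·-0.13744/0.16947] = -11.13 m/s.
|v| = 11.13 m/s.

11.1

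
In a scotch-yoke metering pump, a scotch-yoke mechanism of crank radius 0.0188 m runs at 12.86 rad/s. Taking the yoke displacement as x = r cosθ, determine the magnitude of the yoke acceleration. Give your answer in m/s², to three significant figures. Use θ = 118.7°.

ω = 12.86 rad/s
x = r cosθ ⇒ ẍ = −rω² cosθ (ω constant).
|a| = rω²|cosθ| = 0.0188·(12.86)²·|cos 118.7°| = 1.4931 m/s².

1.49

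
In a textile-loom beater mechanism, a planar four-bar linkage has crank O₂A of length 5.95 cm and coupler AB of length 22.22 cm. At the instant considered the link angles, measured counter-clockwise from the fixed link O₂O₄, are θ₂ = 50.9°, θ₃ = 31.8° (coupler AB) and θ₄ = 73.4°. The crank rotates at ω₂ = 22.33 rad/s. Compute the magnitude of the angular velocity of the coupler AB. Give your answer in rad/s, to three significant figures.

3.45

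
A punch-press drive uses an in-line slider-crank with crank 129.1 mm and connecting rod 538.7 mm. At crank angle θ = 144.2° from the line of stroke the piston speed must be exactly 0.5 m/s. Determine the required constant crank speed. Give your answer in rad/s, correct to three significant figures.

8.24

For an in-line slider-crank, |v_piston| = rω|sinθ|·[1 + r cosθ/√(L² − r² sin²θ)].
With r = 0.1291 m, L = 0.5387 m, θ = 144.2°: the bracketed kinematic factor |dx/dθ| = 0.060693 m.
ω = v/|dx/dθ| = 0.5/0.060693 = 8.2382 rad/s.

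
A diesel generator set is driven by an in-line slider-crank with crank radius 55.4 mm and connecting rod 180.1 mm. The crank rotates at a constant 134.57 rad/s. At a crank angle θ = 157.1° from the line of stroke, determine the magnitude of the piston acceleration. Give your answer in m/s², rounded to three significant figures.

704

ω = 134.6 rad/s
x(θ) = r cosθ + √(L² − r² sin²θ); with ω constant, a = ω²·d²x/dθ².
d²x/dθ² = −r cosθ − r²(cos2θ)/√u − r⁴ sin²2θ/(4u^{3/2}),  u = L² − r² sin²θ = 0.0319713 m².
Substituting r = 0.0554 m, L = 0.1801 m, θ = 157.1°: d²x/dθ² = +0.038855 m.
a = ω²·d²x/dθ² = (134.6)²·(+0.038855) = +703.63 m/s²;  |a| = 703.63 m/s².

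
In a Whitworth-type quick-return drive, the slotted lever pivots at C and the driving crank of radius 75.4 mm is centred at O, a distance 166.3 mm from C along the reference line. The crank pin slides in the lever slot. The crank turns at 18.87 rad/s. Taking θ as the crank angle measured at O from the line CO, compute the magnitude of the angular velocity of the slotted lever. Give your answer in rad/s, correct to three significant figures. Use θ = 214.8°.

6.83

ω = 18.87 rad/s
Crank pin A relative to C: A = (d + r cosθ, r sinθ); lever angle φ = atan2(r sinθ, d + r cosθ).
Differentiating tanφ: φ̇ = rω(d cosθ + r)/(d² + r² + 2dr cosθ).
d² + r² + 2dr cosθ = |CA|² = 0.012748 m²;  d cosθ + r = -0.061157 m.
|ω_lever| = |0.0754·18.87·-0.061157| / 0.012748 = 6.8257 rad/s.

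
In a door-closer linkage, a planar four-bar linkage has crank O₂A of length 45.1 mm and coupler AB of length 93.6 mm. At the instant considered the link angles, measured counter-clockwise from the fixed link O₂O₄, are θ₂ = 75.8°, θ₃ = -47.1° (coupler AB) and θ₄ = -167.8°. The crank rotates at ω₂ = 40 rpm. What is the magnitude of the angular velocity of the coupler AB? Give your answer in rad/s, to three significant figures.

2.10

ω₂ = 4.189 rad/s (from 40 rpm).
Differentiating the loop-closure r₂e^{iθ₂}+r₃e^{iθ₃}=r₁+r₄e^{iθ₄} gives r₂ω₂e^{iθ₂}+r₃ω₃e^{iθ₃}=r₄ω₄e^{iθ₄}.
Eliminating the other unknown: ω₃ = r₂ω₂ sin(θ₄−θ₂) / [r₃ sin(θ₃−θ₄)].
Numerator sine = +0.89571; denominator sine = +0.85985.
Result = 0.0451·4.189·(+0.89571) / (0.0936·(+0.85985)) = +2.1025 rad/s; magnitude 2.1025 rad/s.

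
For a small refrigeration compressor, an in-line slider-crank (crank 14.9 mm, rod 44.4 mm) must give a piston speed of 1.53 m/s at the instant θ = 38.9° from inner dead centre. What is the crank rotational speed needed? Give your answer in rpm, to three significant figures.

1230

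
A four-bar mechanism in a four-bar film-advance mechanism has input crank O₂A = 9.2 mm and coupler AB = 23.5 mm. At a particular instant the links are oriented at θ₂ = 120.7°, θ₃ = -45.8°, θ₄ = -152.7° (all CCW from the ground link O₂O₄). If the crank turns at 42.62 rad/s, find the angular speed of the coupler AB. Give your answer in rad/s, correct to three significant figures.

17.4

ω₂ = 42.62 rad/s
Differentiating the loop-closure r₂e^{iθ₂}+r₃e^{iθ₃}=r₁+r₄e^{iθ₄} gives r₂ω₂e^{iθ₂}+r₃ω₃e^{iθ₃}=r₄ω₄e^{iθ₄}.
Eliminating the other unknown: ω₃ = r₂ω₂ sin(θ₄−θ₂) / [r₃ sin(θ₃−θ₄)].
Numerator sine = +0.99824; denominator sine = +0.95681.
Result = 0.0092·42.62·(+0.99824) / (0.0235·(+0.95681)) = +17.408 rad/s; magnitude 17.408 rad/s.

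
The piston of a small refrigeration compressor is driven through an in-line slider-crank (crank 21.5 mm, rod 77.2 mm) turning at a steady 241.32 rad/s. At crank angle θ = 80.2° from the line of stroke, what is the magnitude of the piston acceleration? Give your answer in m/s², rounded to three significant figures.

128

ω = 241.3 rad/s
x(θ) = r cosθ + √(L² − r² sin²θ); with ω constant, a = ω²·d²x/dθ².
d²x/dθ² = −r cosθ − r²(cos2θ)/√u − r⁴ sin²2θ/(4u^{3/2}),  u = L² − r² sin²θ = 0.00551098 m².
Substituting r = 0.0215 m, L = 0.0772 m, θ = 80.2°: d²x/dθ² = +0.0021918 m.
a = ω²·d²x/dθ² = (241.3)²·(+0.0021918) = +127.64 m/s²;  |a| = 127.64 m/s².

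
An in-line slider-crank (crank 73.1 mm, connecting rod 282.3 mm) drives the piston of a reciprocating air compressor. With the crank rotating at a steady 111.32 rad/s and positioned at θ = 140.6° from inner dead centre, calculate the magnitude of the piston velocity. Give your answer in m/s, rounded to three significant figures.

4.12

ω = 111.3 rad/s
For an in-line slider-crank, x = r cosθ + √(L² − r² sin²θ), so v = −rω sinθ·[1 + r cosθ/√(L² − r² sin²θ)].
With r = 0.0731 m, L = 0.2823 m, θ = 140.6°: √(L² − r² sin²θ) = 0.27846 m.
v = −0.0731·111.3·0.63473·[1 + 0.0731·-0.77273/0.27846] = -4.1174 m/s.
|v| = 4.1174 m/s.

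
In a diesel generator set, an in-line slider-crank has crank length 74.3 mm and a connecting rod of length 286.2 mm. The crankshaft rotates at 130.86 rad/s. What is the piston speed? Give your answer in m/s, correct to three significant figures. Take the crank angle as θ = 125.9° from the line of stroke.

ω = 130.9 rad/s
For an in-line slider-crank, x = r cosθ + √(L² − r² sin²θ), so v = −rω sinθ·[1 + r cosθ/√(L² − r² sin²θ)].
With r = 0.0743 m, L = 0.2862 m, θ = 125.9°: √(L² − r² sin²θ) = 0.2798 m.
v = −0.0743·130.9·0.81004·[1 + 0.0743·-0.58637/0.2798] = -6.6496 m/s.
|v| = 6.6496 m/s.

6.65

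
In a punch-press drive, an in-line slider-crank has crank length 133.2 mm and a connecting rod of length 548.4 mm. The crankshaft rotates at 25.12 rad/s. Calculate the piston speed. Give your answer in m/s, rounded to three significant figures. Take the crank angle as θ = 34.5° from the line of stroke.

ω = 25.12 rad/s
For an in-line slider-crank, x = r cosθ + √(L² − r² sin²θ), so v = −rω sinθ·[1 + r cosθ/√(L² − r² sin²θ)].
With r = 0.1332 m, L = 0.5484 m, θ = 34.5°: √(L² − r² sin²θ) = 0.54319 m.
v = −0.1332·25.12·0.56641·[1 + 0.1332·0.82413/0.54319] = -2.2782 m/s.
|v| = 2.2782 m/s.

2.28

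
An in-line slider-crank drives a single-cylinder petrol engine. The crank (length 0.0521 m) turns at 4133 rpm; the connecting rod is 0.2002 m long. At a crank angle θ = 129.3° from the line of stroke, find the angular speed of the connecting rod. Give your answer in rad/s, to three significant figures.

72.8

ω = 432.8 rad/s (converted from 4133 rpm).
The rod makes angle φ with the slider axis where L sinφ = r sinθ; differentiating, L cosφ·φ̇ = r ω cosθ.
L cosφ = √(L² − r² sin²θ) = 0.1961 m.
|ω_rod| = r ω |cosθ| / √(L² − r² sin²θ) = 0.0521·432.8·0.63338/0.1961 = 72.832 rad/s.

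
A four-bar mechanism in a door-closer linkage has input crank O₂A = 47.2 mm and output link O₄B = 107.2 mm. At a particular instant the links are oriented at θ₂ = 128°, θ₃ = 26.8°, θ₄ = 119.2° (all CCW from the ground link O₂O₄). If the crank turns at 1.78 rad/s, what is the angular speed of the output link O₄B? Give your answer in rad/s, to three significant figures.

0.769

ω₂ = 1.78 rad/s
Differentiating the loop-closure r₂e^{iθ₂}+r₃e^{iθ₃}=r₁+r₄e^{iθ₄} gives r₂ω₂e^{iθ₂}+r₃ω₃e^{iθ₃}=r₄ω₄e^{iθ₄}.
Eliminating the other unknown: ω₄ = r₂ω₂ sin(θ₂−θ₃) / [r₄ sin(θ₄−θ₃)].
Numerator sine = +0.98096; denominator sine = +0.99912.
Result = 0.0472·1.78·(+0.98096) / (0.1072·(+0.99912)) = +0.76948 rad/s; magnitude 0.76948 rad/s.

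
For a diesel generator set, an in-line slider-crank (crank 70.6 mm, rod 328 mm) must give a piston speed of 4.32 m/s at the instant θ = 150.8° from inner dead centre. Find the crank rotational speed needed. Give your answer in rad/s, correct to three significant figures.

For an in-line slider-crank, |v_piston| = rω|sinθ|·[1 + r cosθ/√(L² − r² sin²θ)].
With r = 0.0706 m, L = 0.328 m, θ = 150.8°: the bracketed kinematic factor |dx/dθ| = 0.027935 m.
ω = v/|dx/dθ| = 4.32/0.027935 = 154.64 rad/s.

155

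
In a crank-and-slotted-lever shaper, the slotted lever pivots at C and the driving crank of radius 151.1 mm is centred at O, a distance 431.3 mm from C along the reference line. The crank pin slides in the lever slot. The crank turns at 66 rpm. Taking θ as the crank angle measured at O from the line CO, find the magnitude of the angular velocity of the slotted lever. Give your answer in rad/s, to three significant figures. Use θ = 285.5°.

ω = 6.912 rad/s (from 66 rpm).
Crank pin A relative to C: A = (d + r cosθ, r sinθ); lever angle φ = atan2(r sinθ, d + r cosθ).
Differentiating tanφ: φ̇ = rω(d cosθ + r)/(d² + r² + 2dr cosθ).
d² + r² + 2dr cosθ = |CA|² = 0.243682 m²;  d cosθ + r = +0.26636 m.
|ω_lever| = |0.1511·6.912·+0.26636| / 0.243682 = 1.1415 rad/s.

1.14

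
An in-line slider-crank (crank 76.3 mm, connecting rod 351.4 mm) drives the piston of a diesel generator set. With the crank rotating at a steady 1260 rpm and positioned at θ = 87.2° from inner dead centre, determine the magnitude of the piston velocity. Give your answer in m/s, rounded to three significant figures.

10.2

ω = 2π·1260/60 = 131.9 rad/s
For an in-line slider-crank, x = r cosθ + √(L² − r² sin²θ), so v = −rω sinθ·[1 + r cosθ/√(L² − r² sin²θ)].
With r = 0.0763 m, L = 0.3514 m, θ = 87.2°: √(L² − r² sin²θ) = 0.34304 m.
v = −0.0763·131.9·0.99881·[1 + 0.0763·0.04885/0.34304] = -10.165 m/s.
|v| = 10.165 m/s.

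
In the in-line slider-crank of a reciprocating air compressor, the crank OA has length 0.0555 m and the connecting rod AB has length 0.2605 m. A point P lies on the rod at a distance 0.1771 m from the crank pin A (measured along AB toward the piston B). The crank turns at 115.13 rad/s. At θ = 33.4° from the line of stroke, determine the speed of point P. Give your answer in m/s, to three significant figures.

4.30

ω = 115.1 rad/s.  Crank-pin speed |V_A| = rω = 6.3897 m/s, perpendicular to OA.
Rod angle: sinφ = −(r/L) sinθ ⇒ φ = -6.735°; ω_rod = −rω cosθ/√(L²−r²sin²θ) = -20.62 rad/s.
V_P = V_A + ω_rod × AP, with AP = 0.1771 m along the rod.
Components: V_Px = −rω sinθ − a·ω_rod·sinφ = -3.9457 m/s;  V_Py = rω cosθ + a·ω_rod·cosφ = +1.7078 m/s.
|V_P| = √(V_Px² + V_Py²) = 4.2995 m/s.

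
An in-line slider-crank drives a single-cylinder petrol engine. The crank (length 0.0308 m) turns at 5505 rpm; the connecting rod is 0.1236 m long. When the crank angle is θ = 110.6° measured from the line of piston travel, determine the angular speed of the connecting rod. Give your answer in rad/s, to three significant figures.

ω = 576.5 rad/s (converted from 5505 rpm).
The rod makes angle φ with the slider axis where L sinφ = r sinθ; differentiating, L cosφ·φ̇ = r ω cosθ.
L cosφ = √(L² − r² sin²θ) = 0.12019 m.
|ω_rod| = r ω |cosθ| / √(L² − r² sin²θ) = 0.0308·576.5·0.35184/0.12019 = 51.977 rad/s.

52.0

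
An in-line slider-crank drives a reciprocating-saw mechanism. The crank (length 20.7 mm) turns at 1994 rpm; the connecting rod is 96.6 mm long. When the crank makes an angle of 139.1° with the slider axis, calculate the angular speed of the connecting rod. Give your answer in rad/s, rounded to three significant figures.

ω = 208.8 rad/s (converted from 1994 rpm).
The rod makes angle φ with the slider axis where L sinφ = r sinθ; differentiating, L cosφ·φ̇ = r ω cosθ.
L cosφ = √(L² − r² sin²θ) = 0.095645 m.
|ω_rod| = r ω |cosθ| / √(L² − r² sin²θ) = 0.0207·208.8·0.75585/0.095645 = 34.159 rad/s.

34.2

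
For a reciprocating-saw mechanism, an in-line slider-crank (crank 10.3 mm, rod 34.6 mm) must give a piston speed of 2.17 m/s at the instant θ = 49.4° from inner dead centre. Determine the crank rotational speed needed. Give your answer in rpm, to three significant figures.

For an in-line slider-crank, |v_piston| = rω|sinθ|·[1 + r cosθ/√(L² − r² sin²θ)].
With r = 0.0103 m, L = 0.0346 m, θ = 49.4°: the bracketed kinematic factor |dx/dθ| = 0.0093758 m.
ω = v/|dx/dθ| = 2.17/0.0093758 = 231.45 rad/s.
N = 60ω/(2π) = 2210.2 rpm.

2210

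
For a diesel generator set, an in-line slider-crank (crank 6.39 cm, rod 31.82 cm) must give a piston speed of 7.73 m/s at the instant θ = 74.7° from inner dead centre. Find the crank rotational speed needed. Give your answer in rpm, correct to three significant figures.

1140

For an in-line slider-crank, |v_piston| = rω|sinθ|·[1 + r cosθ/√(L² − r² sin²θ)].
With r = 0.0639 m, L = 0.3182 m, θ = 74.7°: the bracketed kinematic factor |dx/dθ| = 0.064964 m.
ω = v/|dx/dθ| = 7.73/0.064964 = 118.99 rad/s.
N = 60ω/(2π) = 1136.3 rpm.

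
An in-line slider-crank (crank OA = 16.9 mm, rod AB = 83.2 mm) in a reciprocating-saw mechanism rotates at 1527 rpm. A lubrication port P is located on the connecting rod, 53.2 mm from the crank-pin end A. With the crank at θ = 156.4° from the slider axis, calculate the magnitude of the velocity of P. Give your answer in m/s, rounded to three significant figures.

1.31

ω = 159.9 rad/s.  Crank-pin speed |V_A| = rω = 2.7024 m/s, perpendicular to OA.
Rod angle: sinφ = −(r/L) sinθ ⇒ φ = -4.664°; ω_rod = −rω cosθ/√(L²−r²sin²θ) = +29.863 rad/s.
V_P = V_A + ω_rod × AP, with AP = 0.0532 m along the rod.
Components: V_Px = −rω sinθ − a·ω_rod·sinφ = -0.95272 m/s;  V_Py = rω cosθ + a·ω_rod·cosφ = -0.89293 m/s.
|V_P| = √(V_Px² + V_Py²) = 1.3058 m/s.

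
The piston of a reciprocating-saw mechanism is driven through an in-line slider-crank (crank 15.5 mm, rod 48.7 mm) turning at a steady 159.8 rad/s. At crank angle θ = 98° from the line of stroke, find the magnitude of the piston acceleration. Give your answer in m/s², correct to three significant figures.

182

ω = 159.8 rad/s
x(θ) = r cosθ + √(L² − r² sin²θ); with ω constant, a = ω²·d²x/dθ².
d²x/dθ² = −r cosθ − r²(cos2θ)/√u − r⁴ sin²2θ/(4u^{3/2}),  u = L² − r² sin²θ = 0.00213609 m².
Substituting r = 0.0155 m, L = 0.0487 m, θ = 98°: d²x/dθ² = +0.0071429 m.
a = ω²·d²x/dθ² = (159.8)²·(+0.0071429) = +182.4 m/s²;  |a| = 182.4 m/s².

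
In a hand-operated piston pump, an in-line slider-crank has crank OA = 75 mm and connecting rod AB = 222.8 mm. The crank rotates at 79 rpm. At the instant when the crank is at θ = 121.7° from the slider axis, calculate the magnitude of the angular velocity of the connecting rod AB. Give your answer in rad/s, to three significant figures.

ω = 8.273 rad/s (converted from 79 rpm).
The rod makes angle φ with the slider axis where L sinφ = r sinθ; differentiating, L cosφ·φ̇ = r ω cosθ.
L cosφ = √(L² − r² sin²θ) = 0.21347 m.
|ω_rod| = r ω |cosθ| / √(L² − r² sin²θ) = 0.075·8.273·0.52547/0.21347 = 1.5273 rad/s.

1.53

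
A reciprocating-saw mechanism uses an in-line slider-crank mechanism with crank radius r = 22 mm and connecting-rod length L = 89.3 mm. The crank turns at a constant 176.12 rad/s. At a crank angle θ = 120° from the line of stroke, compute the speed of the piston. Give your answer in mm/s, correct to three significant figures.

2930

ω = 176.1 rad/s
For an in-line slider-crank, x = r cosθ + √(L² − r² sin²θ), so v = −rω sinθ·[1 + r cosθ/√(L² − r² sin²θ)].
With r = 0.022 m, L = 0.0893 m, θ = 120°: √(L² − r² sin²θ) = 0.087244 m.
v = −0.022·176.1·0.86603·[1 + 0.022·-0.50000/0.087244] = -2.9325 m/s.
|v| = 2.9325 m/s = 2932.5 mm/s.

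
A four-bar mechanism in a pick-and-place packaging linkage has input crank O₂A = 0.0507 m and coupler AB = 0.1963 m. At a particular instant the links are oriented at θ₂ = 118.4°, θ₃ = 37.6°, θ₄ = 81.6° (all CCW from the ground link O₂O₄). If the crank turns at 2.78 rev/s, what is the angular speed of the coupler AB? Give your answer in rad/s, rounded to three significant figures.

ω₂ = 17.47 rad/s (from 2.78 rev/s).
Differentiating the loop-closure r₂e^{iθ₂}+r₃e^{iθ₃}=r₁+r₄e^{iθ₄} gives r₂ω₂e^{iθ₂}+r₃ω₃e^{iθ₃}=r₄ω₄e^{iθ₄}.
Eliminating the other unknown: ω₃ = r₂ω₂ sin(θ₄−θ₂) / [r₃ sin(θ₃−θ₄)].
Numerator sine = -0.59902; denominator sine = -0.69466.
Result = 0.0507·17.47·(-0.59902) / (0.1963·(-0.69466)) = +3.8903 rad/s; magnitude 3.8903 rad/s.

3.89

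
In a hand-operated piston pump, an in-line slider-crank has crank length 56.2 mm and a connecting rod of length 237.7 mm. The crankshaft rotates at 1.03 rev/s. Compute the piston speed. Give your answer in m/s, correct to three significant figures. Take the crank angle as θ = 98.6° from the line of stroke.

0.347

ω = 2π·1.03 = 6.472 rad/s
For an in-line slider-crank, x = r cosθ + √(L² − r² sin²θ), so v = −rω sinθ·[1 + r cosθ/√(L² − r² sin²θ)].
With r = 0.0562 m, L = 0.2377 m, θ = 98.6°: √(L² − r² sin²θ) = 0.23111 m.
v = −0.0562·6.472·0.98876·[1 + 0.0562·-0.14954/0.23111] = -0.34654 m/s.
|v| = 0.34654 m/s.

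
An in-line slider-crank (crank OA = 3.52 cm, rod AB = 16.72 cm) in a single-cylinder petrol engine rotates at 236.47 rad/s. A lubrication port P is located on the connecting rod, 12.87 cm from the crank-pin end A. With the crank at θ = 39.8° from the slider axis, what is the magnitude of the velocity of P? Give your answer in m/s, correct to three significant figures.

6.18

ω = 236.5 rad/s.  Crank-pin speed |V_A| = rω = 8.3237 m/s, perpendicular to OA.
Rod angle: sinφ = −(r/L) sinθ ⇒ φ = -7.745°; ω_rod = −rω cosθ/√(L²−r²sin²θ) = -38.6 rad/s.
V_P = V_A + ω_rod × AP, with AP = 0.1287 m along the rod.
Components: V_Px = −rω sinθ − a·ω_rod·sinφ = -5.9976 m/s;  V_Py = rω cosθ + a·ω_rod·cosφ = +1.4725 m/s.
|V_P| = √(V_Px² + V_Py²) = 6.1757 m/s.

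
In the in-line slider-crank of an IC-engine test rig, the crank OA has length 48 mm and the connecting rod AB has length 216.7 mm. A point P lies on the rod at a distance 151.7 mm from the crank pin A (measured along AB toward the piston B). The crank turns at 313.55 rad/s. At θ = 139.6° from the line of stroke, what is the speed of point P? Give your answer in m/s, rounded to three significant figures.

9.25

ω = 313.6 rad/s.  Crank-pin speed |V_A| = rω = 15.05 m/s, perpendicular to OA.
Rod angle: sinφ = −(r/L) sinθ ⇒ φ = -8.254°; ω_rod = −rω cosθ/√(L²−r²sin²θ) = +53.445 rad/s.
V_P = V_A + ω_rod × AP, with AP = 0.1517 m along the rod.
Components: V_Px = −rω sinθ − a·ω_rod·sinφ = -8.5905 m/s;  V_Py = rω cosθ + a·ω_rod·cosφ = -3.4379 m/s.
|V_P| = √(V_Px² + V_Py²) = 9.2529 m/s.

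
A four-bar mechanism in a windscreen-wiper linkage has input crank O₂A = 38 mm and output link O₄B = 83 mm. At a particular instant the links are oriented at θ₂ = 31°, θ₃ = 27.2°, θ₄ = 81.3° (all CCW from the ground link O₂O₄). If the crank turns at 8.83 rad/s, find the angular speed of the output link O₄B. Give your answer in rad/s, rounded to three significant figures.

ω₂ = 8.83 rad/s
Differentiating the loop-closure r₂e^{iθ₂}+r₃e^{iθ₃}=r₁+r₄e^{iθ₄} gives r₂ω₂e^{iθ₂}+r₃ω₃e^{iθ₃}=r₄ω₄e^{iθ₄}.
Eliminating the other unknown: ω₄ = r₂ω₂ sin(θ₂−θ₃) / [r₄ sin(θ₄−θ₃)].
Numerator sine = +0.06627; denominator sine = +0.81004.
Result = 0.038·8.83·(+0.06627) / (0.083·(+0.81004)) = +0.33075 rad/s; magnitude 0.33075 rad/s.

0.331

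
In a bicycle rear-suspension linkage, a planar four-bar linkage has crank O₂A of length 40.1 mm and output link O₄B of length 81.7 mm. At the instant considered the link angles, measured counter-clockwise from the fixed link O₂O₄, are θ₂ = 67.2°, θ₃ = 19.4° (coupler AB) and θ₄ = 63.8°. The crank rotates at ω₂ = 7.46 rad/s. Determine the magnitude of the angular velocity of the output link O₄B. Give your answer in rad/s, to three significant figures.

3.88

ω₂ = 7.46 rad/s
Differentiating the loop-closure r₂e^{iθ₂}+r₃e^{iθ₃}=r₁+r₄e^{iθ₄} gives r₂ω₂e^{iθ₂}+r₃ω₃e^{iθ₃}=r₄ω₄e^{iθ₄}.
Eliminating the other unknown: ω₄ = r₂ω₂ sin(θ₂−θ₃) / [r₄ sin(θ₄−θ₃)].
Numerator sine = +0.74080; denominator sine = +0.69966.
Result = 0.0401·7.46·(+0.74080) / (0.0817·(+0.69966)) = +3.8768 rad/s; magnitude 3.8768 rad/s.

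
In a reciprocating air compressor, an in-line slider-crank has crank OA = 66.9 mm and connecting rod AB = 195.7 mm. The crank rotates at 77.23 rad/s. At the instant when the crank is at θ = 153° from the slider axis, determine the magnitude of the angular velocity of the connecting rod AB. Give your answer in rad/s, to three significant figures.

ω = 77.23 rad/s
The rod makes angle φ with the slider axis where L sinφ = r sinθ; differentiating, L cosφ·φ̇ = r ω cosθ.
L cosφ = √(L² − r² sin²θ) = 0.19333 m.
|ω_rod| = r ω |cosθ| / √(L² − r² sin²θ) = 0.0669·77.23·0.89101/0.19333 = 23.812 rad/s.

23.8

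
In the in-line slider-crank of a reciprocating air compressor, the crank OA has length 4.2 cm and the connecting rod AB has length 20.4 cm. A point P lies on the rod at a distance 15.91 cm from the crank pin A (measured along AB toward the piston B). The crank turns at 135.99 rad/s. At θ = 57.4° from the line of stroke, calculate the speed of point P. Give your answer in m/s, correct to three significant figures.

5.28

ω = 136 rad/s.  Crank-pin speed |V_A| = rω = 5.7116 m/s, perpendicular to OA.
Rod angle: sinφ = −(r/L) sinθ ⇒ φ = -9.988°; ω_rod = −rω cosθ/√(L²−r²sin²θ) = -15.317 rad/s.
V_P = V_A + ω_rod × AP, with AP = 0.1591 m along the rod.
Components: V_Px = −rω sinθ − a·ω_rod·sinφ = -5.2344 m/s;  V_Py = rω cosθ + a·ω_rod·cosφ = +0.67729 m/s.
|V_P| = √(V_Px² + V_Py²) = 5.278 m/s.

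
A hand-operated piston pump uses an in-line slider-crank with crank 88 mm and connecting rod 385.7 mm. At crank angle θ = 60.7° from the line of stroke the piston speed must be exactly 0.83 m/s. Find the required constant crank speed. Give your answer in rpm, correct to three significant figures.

For an in-line slider-crank, |v_piston| = rω|sinθ|·[1 + r cosθ/√(L² − r² sin²θ)].
With r = 0.088 m, L = 0.3857 m, θ = 60.7°: the bracketed kinematic factor |dx/dθ| = 0.085486 m.
ω = v/|dx/dθ| = 0.83/0.085486 = 9.7092 rad/s.
N = 60ω/(2π) = 92.716 rpm.

92.7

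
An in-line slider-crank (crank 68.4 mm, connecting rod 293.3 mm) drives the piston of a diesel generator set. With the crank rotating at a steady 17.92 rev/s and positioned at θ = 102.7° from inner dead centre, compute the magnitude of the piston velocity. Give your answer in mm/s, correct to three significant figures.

ω = 2π·17.9 = 112.6 rad/s
For an in-line slider-crank, x = r cosθ + √(L² − r² sin²θ), so v = −rω sinθ·[1 + r cosθ/√(L² − r² sin²θ)].
With r = 0.0684 m, L = 0.2933 m, θ = 102.7°: √(L² − r² sin²θ) = 0.28561 m.
v = −0.0684·112.6·0.97553·[1 + 0.0684·-0.21985/0.28561] = -7.1175 m/s.
|v| = 7.1175 m/s = 7117.5 mm/s.

7120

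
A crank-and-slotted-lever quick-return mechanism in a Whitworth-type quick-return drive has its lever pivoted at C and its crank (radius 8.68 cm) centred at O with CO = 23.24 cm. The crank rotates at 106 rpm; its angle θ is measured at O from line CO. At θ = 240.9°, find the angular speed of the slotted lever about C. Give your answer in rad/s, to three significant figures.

ω = 11.1 rad/s (from 106 rpm).
Crank pin A relative to C: A = (d + r cosθ, r sinθ); lever angle φ = atan2(r sinθ, d + r cosθ).
Differentiating tanφ: φ̇ = rω(d cosθ + r)/(d² + r² + 2dr cosθ).
d² + r² + 2dr cosθ = |CA|² = 0.041923 m²;  d cosθ + r = -0.026224 m.
|ω_lever| = |0.0868·11.1·-0.026224| / 0.041923 = 0.60271 rad/s.

0.603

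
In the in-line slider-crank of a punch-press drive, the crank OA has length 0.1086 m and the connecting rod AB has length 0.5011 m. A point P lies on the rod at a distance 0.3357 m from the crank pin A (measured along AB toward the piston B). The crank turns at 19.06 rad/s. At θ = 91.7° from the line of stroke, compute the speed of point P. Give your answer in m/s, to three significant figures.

ω = 19.06 rad/s.  Crank-pin speed |V_A| = rω = 2.0699 m/s, perpendicular to OA.
Rod angle: sinφ = −(r/L) sinθ ⇒ φ = -12.511°; ω_rod = −rω cosθ/√(L²−r²sin²θ) = +0.12552 rad/s.
V_P = V_A + ω_rod × AP, with AP = 0.3357 m along the rod.
Components: V_Px = −rω sinθ − a·ω_rod·sinφ = -2.0599 m/s;  V_Py = rω cosθ + a·ω_rod·cosφ = -0.020269 m/s.
|V_P| = √(V_Px² + V_Py²) = 2.06 m/s.

2.06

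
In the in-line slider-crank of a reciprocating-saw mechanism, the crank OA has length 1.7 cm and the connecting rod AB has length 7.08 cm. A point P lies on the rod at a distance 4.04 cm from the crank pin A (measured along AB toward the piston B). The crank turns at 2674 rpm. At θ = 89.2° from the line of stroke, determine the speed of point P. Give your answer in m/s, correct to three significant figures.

4.77

ω = 280 rad/s.  Crank-pin speed |V_A| = rω = 4.7604 m/s, perpendicular to OA.
Rod angle: sinφ = −(r/L) sinθ ⇒ φ = -13.892°; ω_rod = −rω cosθ/√(L²−r²sin²θ) = -0.96706 rad/s.
V_P = V_A + ω_rod × AP, with AP = 0.0404 m along the rod.
Components: V_Px = −rω sinθ − a·ω_rod·sinφ = -4.7693 m/s;  V_Py = rω cosθ + a·ω_rod·cosφ = +0.028539 m/s.
|V_P| = √(V_Px² + V_Py²) = 4.7694 m/s.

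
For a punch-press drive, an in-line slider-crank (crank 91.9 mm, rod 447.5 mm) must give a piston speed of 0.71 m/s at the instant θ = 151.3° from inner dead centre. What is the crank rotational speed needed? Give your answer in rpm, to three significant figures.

188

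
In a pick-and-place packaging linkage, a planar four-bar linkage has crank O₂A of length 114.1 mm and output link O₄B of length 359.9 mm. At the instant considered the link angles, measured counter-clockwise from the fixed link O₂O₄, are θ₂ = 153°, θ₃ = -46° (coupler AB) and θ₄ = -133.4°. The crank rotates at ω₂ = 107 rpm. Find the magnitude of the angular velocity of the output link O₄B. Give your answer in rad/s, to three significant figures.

1.16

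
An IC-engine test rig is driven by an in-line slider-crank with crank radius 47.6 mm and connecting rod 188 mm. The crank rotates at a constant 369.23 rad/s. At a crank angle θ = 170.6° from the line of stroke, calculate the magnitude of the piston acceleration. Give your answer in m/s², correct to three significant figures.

4840

ω = 369.2 rad/s
x(θ) = r cosθ + √(L² − r² sin²θ); with ω constant, a = ω²·d²x/dθ².
d²x/dθ² = −r cosθ − r²(cos2θ)/√u − r⁴ sin²2θ/(4u^{3/2}),  u = L² − r² sin²θ = 0.0352836 m².
Substituting r = 0.0476 m, L = 0.188 m, θ = 170.6°: d²x/dθ² = +0.035522 m.
a = ω²·d²x/dθ² = (369.2)²·(+0.035522) = +4842.7 m/s²;  |a| = 4842.7 m/s².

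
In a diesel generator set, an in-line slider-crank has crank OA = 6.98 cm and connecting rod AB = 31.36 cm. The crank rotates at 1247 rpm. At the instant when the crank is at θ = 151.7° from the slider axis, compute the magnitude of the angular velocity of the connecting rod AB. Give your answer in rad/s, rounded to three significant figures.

25.7

ω = 130.6 rad/s (converted from 1247 rpm).
The rod makes angle φ with the slider axis where L sinφ = r sinθ; differentiating, L cosφ·φ̇ = r ω cosθ.
L cosφ = √(L² − r² sin²θ) = 0.31185 m.
|ω_rod| = r ω |cosθ| / √(L² − r² sin²θ) = 0.0698·130.6·0.88048/0.31185 = 25.735 rad/s.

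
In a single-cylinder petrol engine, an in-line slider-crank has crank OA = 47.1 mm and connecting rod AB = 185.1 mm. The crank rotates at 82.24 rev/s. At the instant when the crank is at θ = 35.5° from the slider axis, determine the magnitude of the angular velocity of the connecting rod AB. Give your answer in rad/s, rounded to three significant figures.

108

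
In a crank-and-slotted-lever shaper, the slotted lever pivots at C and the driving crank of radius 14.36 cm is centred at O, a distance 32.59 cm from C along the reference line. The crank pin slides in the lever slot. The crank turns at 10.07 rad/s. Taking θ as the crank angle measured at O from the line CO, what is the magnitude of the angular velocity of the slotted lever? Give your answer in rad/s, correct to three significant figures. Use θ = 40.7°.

2.86

ω = 10.07 rad/s
Crank pin A relative to C: A = (d + r cosθ, r sinθ); lever angle φ = atan2(r sinθ, d + r cosθ).
Differentiating tanφ: φ̇ = rω(d cosθ + r)/(d² + r² + 2dr cosθ).
d² + r² + 2dr cosθ = |CA|² = 0.197792 m²;  d cosθ + r = +0.39068 m.
|ω_lever| = |0.1436·10.07·+0.39068| / 0.197792 = 2.8562 rad/s.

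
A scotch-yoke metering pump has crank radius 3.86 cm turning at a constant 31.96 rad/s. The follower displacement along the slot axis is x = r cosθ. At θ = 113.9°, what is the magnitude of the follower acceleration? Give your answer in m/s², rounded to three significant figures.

16.0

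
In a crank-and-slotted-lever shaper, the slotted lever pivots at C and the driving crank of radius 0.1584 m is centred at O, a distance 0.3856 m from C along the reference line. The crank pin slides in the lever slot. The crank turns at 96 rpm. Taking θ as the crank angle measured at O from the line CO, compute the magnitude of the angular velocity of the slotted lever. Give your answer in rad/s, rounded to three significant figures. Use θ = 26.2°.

2.83

ω = 10.05 rad/s (from 96 rpm).
Crank pin A relative to C: A = (d + r cosθ, r sinθ); lever angle φ = atan2(r sinθ, d + r cosθ).
Differentiating tanφ: φ̇ = rω(d cosθ + r)/(d² + r² + 2dr cosθ).
d² + r² + 2dr cosθ = |CA|² = 0.283385 m²;  d cosθ + r = +0.50438 m.
|ω_lever| = |0.1584·10.05·+0.50438| / 0.283385 = 2.8342 rad/s.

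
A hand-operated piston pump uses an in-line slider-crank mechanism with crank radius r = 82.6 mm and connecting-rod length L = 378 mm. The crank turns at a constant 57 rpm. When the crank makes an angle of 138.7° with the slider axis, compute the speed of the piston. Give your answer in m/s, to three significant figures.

0.271

ω = 2π·57/60 = 5.969 rad/s
For an in-line slider-crank, x = r cosθ + √(L² − r² sin²θ), so v = −rω sinθ·[1 + r cosθ/√(L² − r² sin²θ)].
With r = 0.0826 m, L = 0.378 m, θ = 138.7°: √(L² − r² sin²θ) = 0.37405 m.
v = −0.0826·5.969·0.66000·[1 + 0.0826·-0.75126/0.37405] = -0.27142 m/s.
|v| = 0.27142 m/s.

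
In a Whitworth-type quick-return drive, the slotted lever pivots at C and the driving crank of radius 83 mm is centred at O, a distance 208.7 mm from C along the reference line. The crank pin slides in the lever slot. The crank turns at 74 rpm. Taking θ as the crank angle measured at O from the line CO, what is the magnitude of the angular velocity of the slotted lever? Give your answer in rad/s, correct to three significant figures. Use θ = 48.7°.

ω = 7.749 rad/s (from 74 rpm).
Crank pin A relative to C: A = (d + r cosθ, r sinθ); lever angle φ = atan2(r sinθ, d + r cosθ).
Differentiating tanφ: φ̇ = rω(d cosθ + r)/(d² + r² + 2dr cosθ).
d² + r² + 2dr cosθ = |CA|² = 0.0733099 m²;  d cosθ + r = +0.22074 m.
|ω_lever| = |0.083·7.749·+0.22074| / 0.0733099 = 1.9367 rad/s.

1.94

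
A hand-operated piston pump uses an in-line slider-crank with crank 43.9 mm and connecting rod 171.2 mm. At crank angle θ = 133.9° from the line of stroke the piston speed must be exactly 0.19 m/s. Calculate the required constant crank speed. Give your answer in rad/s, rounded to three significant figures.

7.33

For an in-line slider-crank, |v_piston| = rω|sinθ|·[1 + r cosθ/√(L² − r² sin²θ)].
With r = 0.0439 m, L = 0.1712 m, θ = 133.9°: the bracketed kinematic factor |dx/dθ| = 0.025909 m.
ω = v/|dx/dθ| = 0.19/0.025909 = 7.3333 rad/s.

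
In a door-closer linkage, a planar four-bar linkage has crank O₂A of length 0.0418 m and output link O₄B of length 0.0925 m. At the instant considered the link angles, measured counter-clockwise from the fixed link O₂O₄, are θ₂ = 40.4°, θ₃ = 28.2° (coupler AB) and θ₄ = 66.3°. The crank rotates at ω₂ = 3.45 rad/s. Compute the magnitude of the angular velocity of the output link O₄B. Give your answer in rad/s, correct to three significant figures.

0.534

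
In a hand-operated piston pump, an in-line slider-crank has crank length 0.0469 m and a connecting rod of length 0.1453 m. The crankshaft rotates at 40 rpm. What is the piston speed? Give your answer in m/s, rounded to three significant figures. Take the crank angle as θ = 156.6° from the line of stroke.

0.0547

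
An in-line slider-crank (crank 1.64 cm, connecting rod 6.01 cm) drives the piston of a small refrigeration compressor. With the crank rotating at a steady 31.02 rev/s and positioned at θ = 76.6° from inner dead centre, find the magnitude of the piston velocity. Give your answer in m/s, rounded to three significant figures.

ω = 2π·31 = 194.9 rad/s
For an in-line slider-crank, x = r cosθ + √(L² − r² sin²θ), so v = −rω sinθ·[1 + r cosθ/√(L² − r² sin²θ)].
With r = 0.0164 m, L = 0.0601 m, θ = 76.6°: √(L² − r² sin²θ) = 0.057944 m.
v = −0.0164·194.9·0.97278·[1 + 0.0164·0.23175/0.057944] = -3.3134 m/s.
|v| = 3.3134 m/s.

3.31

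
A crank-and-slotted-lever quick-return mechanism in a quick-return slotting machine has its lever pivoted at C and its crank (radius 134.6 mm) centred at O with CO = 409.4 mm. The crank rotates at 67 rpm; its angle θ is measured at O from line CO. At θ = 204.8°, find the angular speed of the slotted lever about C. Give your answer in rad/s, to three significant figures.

2.61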